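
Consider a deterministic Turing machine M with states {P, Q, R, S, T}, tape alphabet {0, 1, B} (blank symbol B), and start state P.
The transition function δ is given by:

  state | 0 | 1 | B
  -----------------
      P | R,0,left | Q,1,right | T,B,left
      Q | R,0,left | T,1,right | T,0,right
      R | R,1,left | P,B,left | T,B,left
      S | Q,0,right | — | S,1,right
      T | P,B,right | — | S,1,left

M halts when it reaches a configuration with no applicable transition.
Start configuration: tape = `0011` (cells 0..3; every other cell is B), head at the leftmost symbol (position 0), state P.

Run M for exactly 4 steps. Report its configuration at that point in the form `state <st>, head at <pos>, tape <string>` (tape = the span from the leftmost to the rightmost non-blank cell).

P | BBB[0]011   read 0 → write 0, move left, go to R
R | BB[B]0011   read B → write B, move left, go to T
T | B[B]B0011   read B → write 1, move left, go to S
S | [B]1B0011   read B → write 1, move right, go to S
S | 1[1]B0011
After 4 steps: state S, head at -2, tape 11B0011.

state S, head at -2, tape 11B0011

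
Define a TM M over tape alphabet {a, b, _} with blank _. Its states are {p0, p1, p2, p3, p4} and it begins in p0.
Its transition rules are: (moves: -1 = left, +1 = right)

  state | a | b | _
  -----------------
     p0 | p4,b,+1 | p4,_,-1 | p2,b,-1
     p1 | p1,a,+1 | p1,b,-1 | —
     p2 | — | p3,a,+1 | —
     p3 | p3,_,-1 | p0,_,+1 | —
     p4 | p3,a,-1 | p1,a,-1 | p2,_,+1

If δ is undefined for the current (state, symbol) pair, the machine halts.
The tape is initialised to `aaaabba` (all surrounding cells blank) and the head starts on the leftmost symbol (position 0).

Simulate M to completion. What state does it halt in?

state=p0 head=0 tape=[a]aaabba   (p0,a)→(p4,b,+1)
state=p4 head=1 tape=b[a]aabba   (p4,a)→(p3,a,-1)
state=p3 head=0 tape=[b]aaabba   (p3,b)→(p0,_,+1)
state=p0 head=1 tape=_[a]aabba   (p0,a)→(p4,b,+1)
state=p4 head=2 tape=_b[a]abba   (p4,a)→(p3,a,-1)
state=p3 head=1 tape=_[b]aabba   (p3,b)→(p0,_,+1)
state=p0 head=2 tape=__[a]abba   (p0,a)→(p4,b,+1)
state=p4 head=3 tape=__b[a]bba   (p4,a)→(p3,a,-1)
state=p3 head=2 tape=__[b]abba   (p3,b)→(p0,_,+1)
state=p0 head=3 tape=___[a]bba   (p0,a)→(p4,b,+1)
state=p4 head=4 tape=___b[b]ba   (p4,b)→(p1,a,-1)
state=p1 head=3 tape=___[b]aba   (p1,b)→(p1,b,-1)
state=p1 head=2 tape=__[_]baba
No transition is defined for (p1, _); M halts in state p1.

p1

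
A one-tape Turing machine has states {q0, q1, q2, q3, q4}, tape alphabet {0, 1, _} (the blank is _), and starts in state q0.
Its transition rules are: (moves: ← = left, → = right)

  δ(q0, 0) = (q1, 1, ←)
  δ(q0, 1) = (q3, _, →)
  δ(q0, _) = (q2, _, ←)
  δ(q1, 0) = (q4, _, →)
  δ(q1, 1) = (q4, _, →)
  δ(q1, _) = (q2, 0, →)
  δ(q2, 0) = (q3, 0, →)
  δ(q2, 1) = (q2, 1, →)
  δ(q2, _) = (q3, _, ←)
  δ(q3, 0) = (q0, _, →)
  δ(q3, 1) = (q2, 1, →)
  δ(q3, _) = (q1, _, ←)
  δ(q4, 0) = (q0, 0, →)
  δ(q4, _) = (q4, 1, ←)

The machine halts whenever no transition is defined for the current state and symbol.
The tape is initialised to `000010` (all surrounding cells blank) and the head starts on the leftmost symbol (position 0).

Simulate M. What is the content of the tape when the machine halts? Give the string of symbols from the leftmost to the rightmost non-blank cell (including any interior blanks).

state=q0 head=0 tape=_[0]00010_   (q0,0)→(q1,1,←)
state=q1 head=-1 tape=[_]100010_   (q1,_)→(q2,0,→)
state=q2 head=0 tape=0[1]00010_   (q2,1)→(q2,1,→)
state=q2 head=1 tape=01[0]0010_   (q2,0)→(q3,0,→)
state=q3 head=2 tape=010[0]010_   (q3,0)→(q0,_,→)
state=q0 head=3 tape=010_[0]10_   (q0,0)→(q1,1,←)
state=q1 head=2 tape=010[_]110_   (q1,_)→(q2,0,→)
state=q2 head=3 tape=0100[1]10_   (q2,1)→(q2,1,→)
state=q2 head=4 tape=01001[1]0_   (q2,1)→(q2,1,→)
state=q2 head=5 tape=010011[0]_   (q2,0)→(q3,0,→)
state=q3 head=6 tape=0100110[_]   (q3,_)→(q1,_,←)
state=q1 head=5 tape=010011[0]_   (q1,0)→(q4,_,→)
state=q4 head=6 tape=010011_[_]   (q4,_)→(q4,1,←)
state=q4 head=5 tape=010011[_]1   (q4,_)→(q4,1,←)
state=q4 head=4 tape=01001[1]11
The non-blank tape span at halt is 01001111.

01001111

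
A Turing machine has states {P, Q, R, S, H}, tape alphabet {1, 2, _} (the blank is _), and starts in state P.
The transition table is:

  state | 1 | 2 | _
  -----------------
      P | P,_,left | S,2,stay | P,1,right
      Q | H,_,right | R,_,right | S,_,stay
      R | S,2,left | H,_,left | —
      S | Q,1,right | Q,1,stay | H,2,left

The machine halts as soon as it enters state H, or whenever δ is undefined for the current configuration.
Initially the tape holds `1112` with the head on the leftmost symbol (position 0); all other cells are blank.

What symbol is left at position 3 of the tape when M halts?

_

state=P head=0 tape=___[1]112_   (P,1)→(P,_,left)
state=P head=-1 tape=__[_]_112_   (P,_)→(P,1,right)
state=P head=0 tape=__1[_]112_   (P,_)→(P,1,right)
state=P head=1 tape=__11[1]12_   (P,1)→(P,_,left)
state=P head=0 tape=__1[1]_12_   (P,1)→(P,_,left)
state=P head=-1 tape=__[1]__12_   (P,1)→(P,_,left)
state=P head=-2 tape=_[_]___12_   (P,_)→(P,1,right)
state=P head=-1 tape=_1[_]__12_   (P,_)→(P,1,right)
state=P head=0 tape=_11[_]_12_   (P,_)→(P,1,right)
state=P head=1 tape=_111[_]12_   (P,_)→(P,1,right)
state=P head=2 tape=_1111[1]2_   (P,1)→(P,_,left)
state=P head=1 tape=_111[1]_2_   (P,1)→(P,_,left)
state=P head=0 tape=_11[1]__2_   (P,1)→(P,_,left)
state=P head=-1 tape=_1[1]___2_   (P,1)→(P,_,left)
state=P head=-2 tape=_[1]____2_   (P,1)→(P,_,left)
state=P head=-3 tape=[_]_____2_   (P,_)→(P,1,right)
state=P head=-2 tape=1[_]____2_   (P,_)→(P,1,right)
state=P head=-1 tape=11[_]___2_   (P,_)→(P,1,right)
state=P head=0 tape=111[_]__2_   (P,_)→(P,1,right)
state=P head=1 tape=1111[_]_2_   (P,_)→(P,1,right)
state=P head=2 tape=11111[_]2_   (P,_)→(P,1,right)
state=P head=3 tape=111111[2]_   (P,2)→(S,2,stay)
state=S head=3 tape=111111[2]_   (S,2)→(Q,1,stay)
state=Q head=3 tape=111111[1]_   (Q,1)→(H,_,right)
state=H head=4 tape=111111_[_]
Cell 3 holds _ when M halts.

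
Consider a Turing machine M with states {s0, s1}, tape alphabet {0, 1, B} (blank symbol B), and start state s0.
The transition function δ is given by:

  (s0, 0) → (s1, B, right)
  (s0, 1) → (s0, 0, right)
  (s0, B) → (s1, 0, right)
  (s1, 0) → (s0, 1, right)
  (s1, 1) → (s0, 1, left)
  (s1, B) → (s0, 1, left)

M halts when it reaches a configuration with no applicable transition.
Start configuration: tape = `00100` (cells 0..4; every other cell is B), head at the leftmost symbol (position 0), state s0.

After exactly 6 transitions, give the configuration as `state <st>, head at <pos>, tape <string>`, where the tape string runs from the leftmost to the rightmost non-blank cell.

state s1, head at 6, tape 10B10

state=s0 head=0 tape=[0]0100BB   (s0,0)→(s1,B,right)
state=s1 head=1 tape=B[0]100BB   (s1,0)→(s0,1,right)
state=s0 head=2 tape=B1[1]00BB   (s0,1)→(s0,0,right)
state=s0 head=3 tape=B10[0]0BB   (s0,0)→(s1,B,right)
state=s1 head=4 tape=B10B[0]BB   (s1,0)→(s0,1,right)
state=s0 head=5 tape=B10B1[B]B   (s0,B)→(s1,0,right)
state=s1 head=6 tape=B10B10[B]
After 6 steps: state s1, head at 6, tape 10B10.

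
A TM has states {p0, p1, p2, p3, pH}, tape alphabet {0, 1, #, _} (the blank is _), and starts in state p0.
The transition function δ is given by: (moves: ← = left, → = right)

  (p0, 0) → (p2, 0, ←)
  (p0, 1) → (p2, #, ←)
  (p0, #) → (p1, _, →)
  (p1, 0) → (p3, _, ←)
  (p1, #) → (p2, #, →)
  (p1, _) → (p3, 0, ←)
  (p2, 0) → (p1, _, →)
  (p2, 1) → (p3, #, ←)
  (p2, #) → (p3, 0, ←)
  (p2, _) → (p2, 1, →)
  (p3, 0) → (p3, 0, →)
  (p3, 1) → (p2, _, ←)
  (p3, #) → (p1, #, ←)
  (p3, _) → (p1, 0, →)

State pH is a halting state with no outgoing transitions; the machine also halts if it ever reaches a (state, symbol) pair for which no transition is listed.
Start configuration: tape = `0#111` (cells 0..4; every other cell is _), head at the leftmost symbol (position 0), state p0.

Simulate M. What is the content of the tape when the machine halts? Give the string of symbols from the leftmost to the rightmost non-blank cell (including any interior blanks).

0#1_#_11

state=p0 head=0 tape=___[0]#111   (p0,0)→(p2,0,←)
state=p2 head=-1 tape=__[_]0#111   (p2,_)→(p2,1,→)
state=p2 head=0 tape=__1[0]#111   (p2,0)→(p1,_,→)
state=p1 head=1 tape=__1_[#]111   (p1,#)→(p2,#,→)
state=p2 head=2 tape=__1_#[1]11   (p2,1)→(p3,#,←)
state=p3 head=1 tape=__1_[#]#11   (p3,#)→(p1,#,←)
state=p1 head=0 tape=__1[_]##11   (p1,_)→(p3,0,←)
state=p3 head=-1 tape=__[1]0##11   (p3,1)→(p2,_,←)
state=p2 head=-2 tape=_[_]_0##11   (p2,_)→(p2,1,→)
state=p2 head=-1 tape=_1[_]0##11   (p2,_)→(p2,1,→)
state=p2 head=0 tape=_11[0]##11   (p2,0)→(p1,_,→)
state=p1 head=1 tape=_11_[#]#11   (p1,#)→(p2,#,→)
state=p2 head=2 tape=_11_#[#]11   (p2,#)→(p3,0,←)
state=p3 head=1 tape=_11_[#]011   (p3,#)→(p1,#,←)
state=p1 head=0 tape=_11[_]#011   (p1,_)→(p3,0,←)
state=p3 head=-1 tape=_1[1]0#011   (p3,1)→(p2,_,←)
state=p2 head=-2 tape=_[1]_0#011   (p2,1)→(p3,#,←)
state=p3 head=-3 tape=[_]#_0#011   (p3,_)→(p1,0,→)
state=p1 head=-2 tape=0[#]_0#011   (p1,#)→(p2,#,→)
state=p2 head=-1 tape=0#[_]0#011   (p2,_)→(p2,1,→)
state=p2 head=0 tape=0#1[0]#011   (p2,0)→(p1,_,→)
state=p1 head=1 tape=0#1_[#]011   (p1,#)→(p2,#,→)
state=p2 head=2 tape=0#1_#[0]11   (p2,0)→(p1,_,→)
state=p1 head=3 tape=0#1_#_[1]1
The non-blank tape span at halt is 0#1_#_11.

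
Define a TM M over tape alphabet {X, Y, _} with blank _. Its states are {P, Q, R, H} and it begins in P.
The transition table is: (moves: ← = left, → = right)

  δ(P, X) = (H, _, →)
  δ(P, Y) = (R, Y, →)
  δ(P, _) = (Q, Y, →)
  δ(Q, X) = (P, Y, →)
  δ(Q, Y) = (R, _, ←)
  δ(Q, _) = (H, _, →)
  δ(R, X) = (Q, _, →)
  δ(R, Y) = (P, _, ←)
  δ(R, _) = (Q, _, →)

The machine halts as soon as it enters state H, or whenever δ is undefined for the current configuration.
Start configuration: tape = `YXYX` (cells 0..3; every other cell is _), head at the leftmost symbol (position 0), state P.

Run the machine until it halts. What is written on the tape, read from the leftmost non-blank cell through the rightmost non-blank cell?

P | [Y]XYX   read Y → write Y, move →, go to R
R | Y[X]YX   read X → write _, move →, go to Q
Q | Y_[Y]X   read Y → write _, move ←, go to R
R | Y[_]_X   read _ → write _, move →, go to Q
Q | Y_[_]X   read _ → write _, move →, go to H
H | Y__[X]
The non-blank tape span at halt is Y__X.

Y__X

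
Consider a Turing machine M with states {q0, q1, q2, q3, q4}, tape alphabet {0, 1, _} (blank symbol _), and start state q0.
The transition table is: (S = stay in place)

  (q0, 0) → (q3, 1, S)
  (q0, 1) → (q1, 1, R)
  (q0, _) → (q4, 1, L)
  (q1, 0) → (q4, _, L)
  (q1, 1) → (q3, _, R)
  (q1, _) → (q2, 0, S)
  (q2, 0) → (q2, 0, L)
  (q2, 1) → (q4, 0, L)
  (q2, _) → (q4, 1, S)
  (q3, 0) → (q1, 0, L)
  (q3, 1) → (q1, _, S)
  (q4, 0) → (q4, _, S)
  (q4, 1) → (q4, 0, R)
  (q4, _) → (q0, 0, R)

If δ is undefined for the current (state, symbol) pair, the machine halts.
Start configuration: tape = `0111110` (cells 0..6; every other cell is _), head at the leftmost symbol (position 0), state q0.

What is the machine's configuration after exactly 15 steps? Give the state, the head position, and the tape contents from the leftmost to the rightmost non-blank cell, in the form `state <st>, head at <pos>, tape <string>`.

state=q0 head=0 tape=_[0]111110   (q0,0)→(q3,1,S)
state=q3 head=0 tape=_[1]111110   (q3,1)→(q1,_,S)
state=q1 head=0 tape=_[_]111110   (q1,_)→(q2,0,S)
state=q2 head=0 tape=_[0]111110   (q2,0)→(q2,0,L)
state=q2 head=-1 tape=[_]0111110   (q2,_)→(q4,1,S)
state=q4 head=-1 tape=[1]0111110   (q4,1)→(q4,0,R)
state=q4 head=0 tape=0[0]111110   (q4,0)→(q4,_,S)
state=q4 head=0 tape=0[_]111110   (q4,_)→(q0,0,R)
state=q0 head=1 tape=00[1]11110   (q0,1)→(q1,1,R)
state=q1 head=2 tape=001[1]1110   (q1,1)→(q3,_,R)
state=q3 head=3 tape=001_[1]110   (q3,1)→(q1,_,S)
state=q1 head=3 tape=001_[_]110   (q1,_)→(q2,0,S)
state=q2 head=3 tape=001_[0]110   (q2,0)→(q2,0,L)
state=q2 head=2 tape=001[_]0110   (q2,_)→(q4,1,S)
state=q4 head=2 tape=001[1]0110   (q4,1)→(q4,0,R)
state=q4 head=3 tape=0010[0]110
After 15 steps: state q4, head at 3, tape 00100110.

state q4, head at 3, tape 00100110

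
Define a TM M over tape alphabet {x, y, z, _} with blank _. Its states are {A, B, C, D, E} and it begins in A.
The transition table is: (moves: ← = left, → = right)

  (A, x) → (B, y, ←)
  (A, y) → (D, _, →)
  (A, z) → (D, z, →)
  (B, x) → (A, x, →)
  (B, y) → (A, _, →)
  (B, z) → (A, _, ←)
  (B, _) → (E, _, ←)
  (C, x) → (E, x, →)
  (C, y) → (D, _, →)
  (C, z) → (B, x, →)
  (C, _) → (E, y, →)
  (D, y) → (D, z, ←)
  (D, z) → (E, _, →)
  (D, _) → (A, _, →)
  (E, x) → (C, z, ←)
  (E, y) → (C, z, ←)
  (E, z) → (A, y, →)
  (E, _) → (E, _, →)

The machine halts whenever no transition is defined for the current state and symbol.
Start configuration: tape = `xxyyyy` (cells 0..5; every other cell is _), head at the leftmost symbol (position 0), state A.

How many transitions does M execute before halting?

state=A head=0 tape=__[x]xyyyy__   (A,x)→(B,y,←)
state=B head=-1 tape=_[_]yxyyyy__   (B,_)→(E,_,←)
state=E head=-2 tape=[_]_yxyyyy__   (E,_)→(E,_,→)
state=E head=-1 tape=_[_]yxyyyy__   (E,_)→(E,_,→)
state=E head=0 tape=__[y]xyyyy__   (E,y)→(C,z,←)
state=C head=-1 tape=_[_]zxyyyy__   (C,_)→(E,y,→)
state=E head=0 tape=_y[z]xyyyy__   (E,z)→(A,y,→)
state=A head=1 tape=_yy[x]yyyy__   (A,x)→(B,y,←)
state=B head=0 tape=_y[y]yyyyy__   (B,y)→(A,_,→)
state=A head=1 tape=_y_[y]yyyy__   (A,y)→(D,_,→)
state=D head=2 tape=_y__[y]yyy__   (D,y)→(D,z,←)
state=D head=1 tape=_y_[_]zyyy__   (D,_)→(A,_,→)
state=A head=2 tape=_y__[z]yyy__   (A,z)→(D,z,→)
state=D head=3 tape=_y__z[y]yy__   (D,y)→(D,z,←)
state=D head=2 tape=_y__[z]zyy__   (D,z)→(E,_,→)
state=E head=3 tape=_y___[z]yy__   (E,z)→(A,y,→)
state=A head=4 tape=_y___y[y]y__   (A,y)→(D,_,→)
state=D head=5 tape=_y___y_[y]__   (D,y)→(D,z,←)
state=D head=4 tape=_y___y[_]z__   (D,_)→(A,_,→)
state=A head=5 tape=_y___y_[z]__   (A,z)→(D,z,→)
state=D head=6 tape=_y___y_z[_]_   (D,_)→(A,_,→)
state=A head=7 tape=_y___y_z_[_]
M halts after 21 transitions.

21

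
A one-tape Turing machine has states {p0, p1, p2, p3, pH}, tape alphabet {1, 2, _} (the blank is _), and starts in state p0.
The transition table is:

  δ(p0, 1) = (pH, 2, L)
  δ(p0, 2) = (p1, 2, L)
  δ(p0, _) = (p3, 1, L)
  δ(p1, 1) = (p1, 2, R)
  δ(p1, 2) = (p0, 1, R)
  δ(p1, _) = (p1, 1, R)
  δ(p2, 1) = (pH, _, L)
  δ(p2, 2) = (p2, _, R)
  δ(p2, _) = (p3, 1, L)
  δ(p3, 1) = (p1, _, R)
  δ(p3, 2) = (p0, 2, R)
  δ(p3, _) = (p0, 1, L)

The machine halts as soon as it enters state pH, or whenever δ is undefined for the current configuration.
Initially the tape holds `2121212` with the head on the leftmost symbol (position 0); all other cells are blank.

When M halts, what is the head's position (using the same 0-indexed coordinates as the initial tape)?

0

state=p0 head=0 tape=_[2]121212   (p0,2)→(p1,2,L)
state=p1 head=-1 tape=[_]2121212   (p1,_)→(p1,1,R)
state=p1 head=0 tape=1[2]121212   (p1,2)→(p0,1,R)
state=p0 head=1 tape=11[1]21212   (p0,1)→(pH,2,L)
state=pH head=0 tape=1[1]221212
At halt the head is at cell 0.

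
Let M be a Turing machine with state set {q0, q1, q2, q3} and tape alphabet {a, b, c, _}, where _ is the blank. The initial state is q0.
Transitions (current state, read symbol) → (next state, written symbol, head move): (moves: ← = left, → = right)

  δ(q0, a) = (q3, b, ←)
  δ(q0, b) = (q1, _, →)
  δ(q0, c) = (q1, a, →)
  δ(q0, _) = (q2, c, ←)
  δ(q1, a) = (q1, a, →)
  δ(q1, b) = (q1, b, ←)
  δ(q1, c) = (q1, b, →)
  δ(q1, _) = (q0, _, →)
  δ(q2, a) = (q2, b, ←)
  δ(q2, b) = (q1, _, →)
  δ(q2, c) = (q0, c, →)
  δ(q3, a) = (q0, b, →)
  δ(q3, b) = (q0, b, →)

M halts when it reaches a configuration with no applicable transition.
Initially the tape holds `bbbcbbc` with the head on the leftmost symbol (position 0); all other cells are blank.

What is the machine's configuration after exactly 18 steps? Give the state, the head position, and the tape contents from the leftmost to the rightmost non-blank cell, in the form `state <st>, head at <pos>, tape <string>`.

state q1, head at 6, tape c

state=q0 head=0 tape=[b]bbcbbc   (q0,b)→(q1,_,→)
state=q1 head=1 tape=_[b]bcbbc   (q1,b)→(q1,b,←)
state=q1 head=0 tape=[_]bbcbbc   (q1,_)→(q0,_,→)
state=q0 head=1 tape=_[b]bcbbc   (q0,b)→(q1,_,→)
state=q1 head=2 tape=__[b]cbbc   (q1,b)→(q1,b,←)
state=q1 head=1 tape=_[_]bcbbc   (q1,_)→(q0,_,→)
state=q0 head=2 tape=__[b]cbbc   (q0,b)→(q1,_,→)
state=q1 head=3 tape=___[c]bbc   (q1,c)→(q1,b,→)
state=q1 head=4 tape=___b[b]bc   (q1,b)→(q1,b,←)
state=q1 head=3 tape=___[b]bbc   (q1,b)→(q1,b,←)
state=q1 head=2 tape=__[_]bbbc   (q1,_)→(q0,_,→)
state=q0 head=3 tape=___[b]bbc   (q0,b)→(q1,_,→)
state=q1 head=4 tape=____[b]bc   (q1,b)→(q1,b,←)
state=q1 head=3 tape=___[_]bbc   (q1,_)→(q0,_,→)
state=q0 head=4 tape=____[b]bc   (q0,b)→(q1,_,→)
state=q1 head=5 tape=_____[b]c   (q1,b)→(q1,b,←)
state=q1 head=4 tape=____[_]bc   (q1,_)→(q0,_,→)
state=q0 head=5 tape=_____[b]c   (q0,b)→(q1,_,→)
state=q1 head=6 tape=______[c]
After 18 steps: state q1, head at 6, tape c.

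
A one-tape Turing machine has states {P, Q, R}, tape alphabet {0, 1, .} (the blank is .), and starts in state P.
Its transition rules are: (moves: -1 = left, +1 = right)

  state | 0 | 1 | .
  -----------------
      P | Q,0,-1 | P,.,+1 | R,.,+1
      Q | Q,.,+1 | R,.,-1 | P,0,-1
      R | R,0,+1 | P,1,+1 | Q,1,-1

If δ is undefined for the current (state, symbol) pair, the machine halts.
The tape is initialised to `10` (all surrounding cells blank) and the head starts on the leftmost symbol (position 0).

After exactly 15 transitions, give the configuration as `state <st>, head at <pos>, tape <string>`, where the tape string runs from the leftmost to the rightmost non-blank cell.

P | ..[1]0.   read 1 → write ., move +1, go to P
P | ...[0].   read 0 → write 0, move -1, go to Q
Q | ..[.]0.   read . → write 0, move -1, go to P
P | .[.]00.   read . → write ., move +1, go to R
R | ..[0]0.   read 0 → write 0, move +1, go to R
R | ..0[0].   read 0 → write 0, move +1, go to R
R | ..00[.]   read . → write 1, move -1, go to Q
Q | ..0[0]1   read 0 → write ., move +1, go to Q
Q | ..0.[1]   read 1 → write ., move -1, go to R
R | ..0[.].   read . → write 1, move -1, go to Q
Q | ..[0]1.   read 0 → write ., move +1, go to Q
Q | ...[1].   read 1 → write ., move -1, go to R
R | ..[.]..   read . → write 1, move -1, go to Q
Q | .[.]1..   read . → write 0, move -1, go to P
P | [.]01..   read . → write ., move +1, go to R
R | .[0]1..
After 15 steps: state R, head at -1, tape 01.

state R, head at -1, tape 01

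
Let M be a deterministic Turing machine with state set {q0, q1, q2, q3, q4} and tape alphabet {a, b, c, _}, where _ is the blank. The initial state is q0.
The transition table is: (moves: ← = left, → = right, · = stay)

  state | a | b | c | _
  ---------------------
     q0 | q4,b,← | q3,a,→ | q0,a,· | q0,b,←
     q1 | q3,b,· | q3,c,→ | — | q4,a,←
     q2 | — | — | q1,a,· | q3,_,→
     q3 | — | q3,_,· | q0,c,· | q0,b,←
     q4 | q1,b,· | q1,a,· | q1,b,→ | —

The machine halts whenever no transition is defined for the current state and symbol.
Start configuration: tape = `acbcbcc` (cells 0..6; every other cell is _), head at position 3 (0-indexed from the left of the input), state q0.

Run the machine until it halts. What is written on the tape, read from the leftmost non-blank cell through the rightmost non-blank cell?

q0 | _acb[c]bcc   read c → write a, move ·, go to q0
q0 | _acb[a]bcc   read a → write b, move ←, go to q4
q4 | _ac[b]bbcc   read b → write a, move ·, go to q1
q1 | _ac[a]bbcc   read a → write b, move ·, go to q3
q3 | _ac[b]bbcc   read b → write _, move ·, go to q3
q3 | _ac[_]bbcc   read _ → write b, move ←, go to q0
q0 | _a[c]bbbcc   read c → write a, move ·, go to q0
q0 | _a[a]bbbcc   read a → write b, move ←, go to q4
q4 | _[a]bbbbcc   read a → write b, move ·, go to q1
q1 | _[b]bbbbcc   read b → write c, move →, go to q3
q3 | _c[b]bbbcc   read b → write _, move ·, go to q3
q3 | _c[_]bbbcc   read _ → write b, move ←, go to q0
q0 | _[c]bbbbcc   read c → write a, move ·, go to q0
q0 | _[a]bbbbcc   read a → write b, move ←, go to q4
q4 | [_]bbbbbcc
The non-blank tape span at halt is bbbbbcc.

bbbbbcc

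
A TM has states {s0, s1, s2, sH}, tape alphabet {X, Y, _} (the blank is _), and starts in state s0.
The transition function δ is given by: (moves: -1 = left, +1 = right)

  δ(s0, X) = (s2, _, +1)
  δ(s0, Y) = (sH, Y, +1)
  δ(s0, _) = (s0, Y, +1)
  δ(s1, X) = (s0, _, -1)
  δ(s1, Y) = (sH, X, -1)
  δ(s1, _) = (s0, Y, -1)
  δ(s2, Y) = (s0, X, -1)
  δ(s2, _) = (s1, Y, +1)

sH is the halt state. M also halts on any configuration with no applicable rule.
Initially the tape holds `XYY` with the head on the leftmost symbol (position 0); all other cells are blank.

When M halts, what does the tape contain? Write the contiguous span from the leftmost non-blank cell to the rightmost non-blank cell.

state=s0 head=0 tape=[X]YY__   (s0,X)→(s2,_,+1)
state=s2 head=1 tape=_[Y]Y__   (s2,Y)→(s0,X,-1)
state=s0 head=0 tape=[_]XY__   (s0,_)→(s0,Y,+1)
state=s0 head=1 tape=Y[X]Y__   (s0,X)→(s2,_,+1)
state=s2 head=2 tape=Y_[Y]__   (s2,Y)→(s0,X,-1)
state=s0 head=1 tape=Y[_]X__   (s0,_)→(s0,Y,+1)
state=s0 head=2 tape=YY[X]__   (s0,X)→(s2,_,+1)
state=s2 head=3 tape=YY_[_]_   (s2,_)→(s1,Y,+1)
state=s1 head=4 tape=YY_Y[_]   (s1,_)→(s0,Y,-1)
state=s0 head=3 tape=YY_[Y]Y   (s0,Y)→(sH,Y,+1)
state=sH head=4 tape=YY_Y[Y]
The non-blank tape span at halt is YY_YY.

YY_YY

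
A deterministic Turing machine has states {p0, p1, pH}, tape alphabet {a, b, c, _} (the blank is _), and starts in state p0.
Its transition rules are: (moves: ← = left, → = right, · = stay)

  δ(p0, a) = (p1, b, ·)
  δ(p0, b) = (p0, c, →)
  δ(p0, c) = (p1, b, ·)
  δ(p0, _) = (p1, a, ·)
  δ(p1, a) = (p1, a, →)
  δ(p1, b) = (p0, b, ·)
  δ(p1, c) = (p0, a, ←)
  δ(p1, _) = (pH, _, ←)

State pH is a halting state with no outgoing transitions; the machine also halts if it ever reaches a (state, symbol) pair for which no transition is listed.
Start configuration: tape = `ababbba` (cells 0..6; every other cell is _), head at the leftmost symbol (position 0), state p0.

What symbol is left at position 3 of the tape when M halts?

c

state=p0 head=0 tape=[a]babbba__   (p0,a)→(p1,b,·)
state=p1 head=0 tape=[b]babbba__   (p1,b)→(p0,b,·)
state=p0 head=0 tape=[b]babbba__   (p0,b)→(p0,c,→)
state=p0 head=1 tape=c[b]abbba__   (p0,b)→(p0,c,→)
state=p0 head=2 tape=cc[a]bbba__   (p0,a)→(p1,b,·)
state=p1 head=2 tape=cc[b]bbba__   (p1,b)→(p0,b,·)
state=p0 head=2 tape=cc[b]bbba__   (p0,b)→(p0,c,→)
state=p0 head=3 tape=ccc[b]bba__   (p0,b)→(p0,c,→)
state=p0 head=4 tape=cccc[b]ba__   (p0,b)→(p0,c,→)
state=p0 head=5 tape=ccccc[b]a__   (p0,b)→(p0,c,→)
state=p0 head=6 tape=cccccc[a]__   (p0,a)→(p1,b,·)
state=p1 head=6 tape=cccccc[b]__   (p1,b)→(p0,b,·)
state=p0 head=6 tape=cccccc[b]__   (p0,b)→(p0,c,→)
state=p0 head=7 tape=ccccccc[_]_   (p0,_)→(p1,a,·)
state=p1 head=7 tape=ccccccc[a]_   (p1,a)→(p1,a,→)
state=p1 head=8 tape=ccccccca[_]   (p1,_)→(pH,_,←)
state=pH head=7 tape=ccccccc[a]_
Cell 3 holds c when M halts.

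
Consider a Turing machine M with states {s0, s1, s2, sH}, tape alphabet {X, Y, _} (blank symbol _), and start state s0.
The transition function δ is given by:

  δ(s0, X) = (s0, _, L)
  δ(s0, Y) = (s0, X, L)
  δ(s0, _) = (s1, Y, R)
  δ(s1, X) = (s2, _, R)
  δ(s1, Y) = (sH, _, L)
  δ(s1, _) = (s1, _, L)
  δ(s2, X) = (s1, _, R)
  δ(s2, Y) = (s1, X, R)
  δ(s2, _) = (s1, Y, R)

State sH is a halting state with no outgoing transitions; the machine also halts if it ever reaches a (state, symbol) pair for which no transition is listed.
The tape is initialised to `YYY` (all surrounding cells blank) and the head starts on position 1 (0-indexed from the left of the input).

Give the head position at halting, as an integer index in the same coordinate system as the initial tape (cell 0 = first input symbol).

state=s0 head=1 tape=_Y[Y]Y   (s0,Y)→(s0,X,L)
state=s0 head=0 tape=_[Y]XY   (s0,Y)→(s0,X,L)
state=s0 head=-1 tape=[_]XXY   (s0,_)→(s1,Y,R)
state=s1 head=0 tape=Y[X]XY   (s1,X)→(s2,_,R)
state=s2 head=1 tape=Y_[X]Y   (s2,X)→(s1,_,R)
state=s1 head=2 tape=Y__[Y]   (s1,Y)→(sH,_,L)
state=sH head=1 tape=Y_[_]_
At halt the head is at cell 1.

1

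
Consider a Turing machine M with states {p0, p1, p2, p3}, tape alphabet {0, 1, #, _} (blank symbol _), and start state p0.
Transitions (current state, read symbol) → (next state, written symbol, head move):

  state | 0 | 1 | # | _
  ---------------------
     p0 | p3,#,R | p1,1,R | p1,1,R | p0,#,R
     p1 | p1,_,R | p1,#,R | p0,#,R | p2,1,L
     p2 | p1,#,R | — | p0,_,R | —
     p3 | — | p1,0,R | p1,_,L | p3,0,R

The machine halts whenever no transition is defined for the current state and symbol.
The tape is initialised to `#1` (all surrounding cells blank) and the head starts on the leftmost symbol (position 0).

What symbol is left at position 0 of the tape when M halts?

1

state=p0 head=0 tape=[#]1__   (p0,#)→(p1,1,R)
state=p1 head=1 tape=1[1]__   (p1,1)→(p1,#,R)
state=p1 head=2 tape=1#[_]_   (p1,_)→(p2,1,L)
state=p2 head=1 tape=1[#]1_   (p2,#)→(p0,_,R)
state=p0 head=2 tape=1_[1]_   (p0,1)→(p1,1,R)
state=p1 head=3 tape=1_1[_]   (p1,_)→(p2,1,L)
state=p2 head=2 tape=1_[1]1
Cell 0 holds 1 when M halts.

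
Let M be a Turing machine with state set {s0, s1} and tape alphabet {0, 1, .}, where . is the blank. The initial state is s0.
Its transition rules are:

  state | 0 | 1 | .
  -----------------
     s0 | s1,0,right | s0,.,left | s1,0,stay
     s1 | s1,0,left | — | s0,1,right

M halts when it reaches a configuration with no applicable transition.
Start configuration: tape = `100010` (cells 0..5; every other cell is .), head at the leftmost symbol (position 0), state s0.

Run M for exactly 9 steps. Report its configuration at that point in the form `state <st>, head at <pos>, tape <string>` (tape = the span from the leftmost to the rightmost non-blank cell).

state s1, head at 0, tape 10100010

state=s0 head=0 tape=..[1]00010   (s0,1)→(s0,.,left)
state=s0 head=-1 tape=.[.].00010   (s0,.)→(s1,0,stay)
state=s1 head=-1 tape=.[0].00010   (s1,0)→(s1,0,left)
state=s1 head=-2 tape=[.]0.00010   (s1,.)→(s0,1,right)
state=s0 head=-1 tape=1[0].00010   (s0,0)→(s1,0,right)
state=s1 head=0 tape=10[.]00010   (s1,.)→(s0,1,right)
state=s0 head=1 tape=101[0]0010   (s0,0)→(s1,0,right)
state=s1 head=2 tape=1010[0]010   (s1,0)→(s1,0,left)
state=s1 head=1 tape=101[0]0010   (s1,0)→(s1,0,left)
state=s1 head=0 tape=10[1]00010
After 9 steps: state s1, head at 0, tape 10100010.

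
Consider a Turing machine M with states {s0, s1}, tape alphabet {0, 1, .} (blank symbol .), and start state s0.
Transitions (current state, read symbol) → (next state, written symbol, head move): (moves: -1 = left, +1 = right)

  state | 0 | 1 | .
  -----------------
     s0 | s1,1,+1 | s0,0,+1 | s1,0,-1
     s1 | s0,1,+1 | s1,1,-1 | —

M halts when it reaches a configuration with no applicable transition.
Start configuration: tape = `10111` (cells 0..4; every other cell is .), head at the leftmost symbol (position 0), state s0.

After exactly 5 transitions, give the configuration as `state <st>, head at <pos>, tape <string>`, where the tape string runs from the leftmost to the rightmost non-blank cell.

s0 | [1]0111   read 1 → write 0, move +1, go to s0
s0 | 0[0]111   read 0 → write 1, move +1, go to s1
s1 | 01[1]11   read 1 → write 1, move -1, go to s1
s1 | 0[1]111   read 1 → write 1, move -1, go to s1
s1 | [0]1111   read 0 → write 1, move +1, go to s0
s0 | 1[1]111
After 5 steps: state s0, head at 1, tape 11111.

state s0, head at 1, tape 11111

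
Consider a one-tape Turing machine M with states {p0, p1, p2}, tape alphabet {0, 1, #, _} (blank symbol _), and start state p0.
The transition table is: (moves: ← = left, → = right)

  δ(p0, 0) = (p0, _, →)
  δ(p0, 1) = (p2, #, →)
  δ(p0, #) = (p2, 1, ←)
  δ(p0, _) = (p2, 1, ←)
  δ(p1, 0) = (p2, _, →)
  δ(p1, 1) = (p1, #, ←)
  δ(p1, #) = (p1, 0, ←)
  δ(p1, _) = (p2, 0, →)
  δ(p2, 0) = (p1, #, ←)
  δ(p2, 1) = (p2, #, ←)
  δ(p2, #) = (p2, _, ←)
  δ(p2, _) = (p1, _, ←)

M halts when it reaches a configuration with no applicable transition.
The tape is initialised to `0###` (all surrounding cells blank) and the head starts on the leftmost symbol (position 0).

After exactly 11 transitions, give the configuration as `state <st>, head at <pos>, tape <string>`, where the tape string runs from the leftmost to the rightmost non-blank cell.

state p1, head at -1, tape 1##

state=p0 head=0 tape=_[0]###   (p0,0)→(p0,_,→)
state=p0 head=1 tape=__[#]##   (p0,#)→(p2,1,←)
state=p2 head=0 tape=_[_]1##   (p2,_)→(p1,_,←)
state=p1 head=-1 tape=[_]_1##   (p1,_)→(p2,0,→)
state=p2 head=0 tape=0[_]1##   (p2,_)→(p1,_,←)
state=p1 head=-1 tape=[0]_1##   (p1,0)→(p2,_,→)
state=p2 head=0 tape=_[_]1##   (p2,_)→(p1,_,←)
state=p1 head=-1 tape=[_]_1##   (p1,_)→(p2,0,→)
state=p2 head=0 tape=0[_]1##   (p2,_)→(p1,_,←)
state=p1 head=-1 tape=[0]_1##   (p1,0)→(p2,_,→)
state=p2 head=0 tape=_[_]1##   (p2,_)→(p1,_,←)
state=p1 head=-1 tape=[_]_1##
After 11 steps: state p1, head at -1, tape 1##.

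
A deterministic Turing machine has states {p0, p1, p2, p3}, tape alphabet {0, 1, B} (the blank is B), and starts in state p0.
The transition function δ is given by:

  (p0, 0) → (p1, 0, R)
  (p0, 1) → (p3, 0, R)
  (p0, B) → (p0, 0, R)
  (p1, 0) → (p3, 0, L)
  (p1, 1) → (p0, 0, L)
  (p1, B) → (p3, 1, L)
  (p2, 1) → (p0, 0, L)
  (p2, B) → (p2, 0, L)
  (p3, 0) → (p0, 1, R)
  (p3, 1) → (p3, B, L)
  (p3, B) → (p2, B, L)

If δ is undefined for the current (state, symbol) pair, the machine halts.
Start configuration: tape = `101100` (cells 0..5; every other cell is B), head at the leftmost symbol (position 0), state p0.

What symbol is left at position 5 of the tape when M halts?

1

state=p0 head=0 tape=[1]01100BB   (p0,1)→(p3,0,R)
state=p3 head=1 tape=0[0]1100BB   (p3,0)→(p0,1,R)
state=p0 head=2 tape=01[1]100BB   (p0,1)→(p3,0,R)
state=p3 head=3 tape=010[1]00BB   (p3,1)→(p3,B,L)
state=p3 head=2 tape=01[0]B00BB   (p3,0)→(p0,1,R)
state=p0 head=3 tape=011[B]00BB   (p0,B)→(p0,0,R)
state=p0 head=4 tape=0110[0]0BB   (p0,0)→(p1,0,R)
state=p1 head=5 tape=01100[0]BB   (p1,0)→(p3,0,L)
state=p3 head=4 tape=0110[0]0BB   (p3,0)→(p0,1,R)
state=p0 head=5 tape=01101[0]BB   (p0,0)→(p1,0,R)
state=p1 head=6 tape=011010[B]B   (p1,B)→(p3,1,L)
state=p3 head=5 tape=01101[0]1B   (p3,0)→(p0,1,R)
state=p0 head=6 tape=011011[1]B   (p0,1)→(p3,0,R)
state=p3 head=7 tape=0110110[B]   (p3,B)→(p2,B,L)
state=p2 head=6 tape=011011[0]B
Cell 5 holds 1 when M halts.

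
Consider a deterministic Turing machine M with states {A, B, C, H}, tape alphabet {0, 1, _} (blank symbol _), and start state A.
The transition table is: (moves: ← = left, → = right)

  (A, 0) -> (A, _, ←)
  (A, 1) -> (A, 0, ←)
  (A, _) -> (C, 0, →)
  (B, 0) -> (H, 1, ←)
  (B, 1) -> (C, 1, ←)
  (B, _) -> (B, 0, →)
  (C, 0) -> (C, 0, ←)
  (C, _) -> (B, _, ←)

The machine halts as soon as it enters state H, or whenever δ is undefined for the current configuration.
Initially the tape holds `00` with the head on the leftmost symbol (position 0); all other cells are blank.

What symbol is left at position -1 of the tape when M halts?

1

state=A head=0 tape=__[0]0   (A,0)→(A,_,←)
state=A head=-1 tape=_[_]_0   (A,_)→(C,0,→)
state=C head=0 tape=_0[_]0   (C,_)→(B,_,←)
state=B head=-1 tape=_[0]_0   (B,0)→(H,1,←)
state=H head=-2 tape=[_]1_0
Cell -1 holds 1 when M halts.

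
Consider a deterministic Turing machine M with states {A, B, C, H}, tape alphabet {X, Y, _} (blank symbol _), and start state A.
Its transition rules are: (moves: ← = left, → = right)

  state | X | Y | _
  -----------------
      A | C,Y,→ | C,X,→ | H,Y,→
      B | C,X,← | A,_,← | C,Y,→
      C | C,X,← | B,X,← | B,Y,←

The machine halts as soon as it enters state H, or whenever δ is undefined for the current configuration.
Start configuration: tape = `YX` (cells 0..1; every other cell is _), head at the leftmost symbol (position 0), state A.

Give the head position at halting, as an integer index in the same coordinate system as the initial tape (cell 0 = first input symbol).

state=A head=0 tape=___[Y]X   (A,Y)→(C,X,→)
state=C head=1 tape=___X[X]   (C,X)→(C,X,←)
state=C head=0 tape=___[X]X   (C,X)→(C,X,←)
state=C head=-1 tape=__[_]XX   (C,_)→(B,Y,←)
state=B head=-2 tape=_[_]YXX   (B,_)→(C,Y,→)
state=C head=-1 tape=_Y[Y]XX   (C,Y)→(B,X,←)
state=B head=-2 tape=_[Y]XXX   (B,Y)→(A,_,←)
state=A head=-3 tape=[_]_XXX   (A,_)→(H,Y,→)
state=H head=-2 tape=Y[_]XXX
At halt the head is at cell -2.

-2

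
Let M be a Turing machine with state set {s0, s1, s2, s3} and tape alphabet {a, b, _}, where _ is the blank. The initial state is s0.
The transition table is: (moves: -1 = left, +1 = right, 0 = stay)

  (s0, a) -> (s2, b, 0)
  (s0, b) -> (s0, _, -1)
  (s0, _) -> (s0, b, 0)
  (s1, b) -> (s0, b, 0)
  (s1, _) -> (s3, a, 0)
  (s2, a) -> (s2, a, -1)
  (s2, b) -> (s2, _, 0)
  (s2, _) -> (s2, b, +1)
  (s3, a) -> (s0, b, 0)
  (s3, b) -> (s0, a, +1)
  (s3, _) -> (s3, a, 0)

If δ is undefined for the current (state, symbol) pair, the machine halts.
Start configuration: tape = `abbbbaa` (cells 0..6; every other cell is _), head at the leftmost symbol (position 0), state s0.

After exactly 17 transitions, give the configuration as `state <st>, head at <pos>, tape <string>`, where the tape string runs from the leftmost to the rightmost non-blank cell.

s0 | [a]bbbbaa   read a → write b, move 0, go to s2
s2 | [b]bbbbaa   read b → write _, move 0, go to s2
s2 | [_]bbbbaa   read _ → write b, move +1, go to s2
s2 | b[b]bbbaa   read b → write _, move 0, go to s2
s2 | b[_]bbbaa   read _ → write b, move +1, go to s2
s2 | bb[b]bbaa   read b → write _, move 0, go to s2
s2 | bb[_]bbaa   read _ → write b, move +1, go to s2
s2 | bbb[b]baa   read b → write _, move 0, go to s2
s2 | bbb[_]baa   read _ → write b, move +1, go to s2
s2 | bbbb[b]aa   read b → write _, move 0, go to s2
s2 | bbbb[_]aa   read _ → write b, move +1, go to s2
s2 | bbbbb[a]a   read a → write a, move -1, go to s2
s2 | bbbb[b]aa   read b → write _, move 0, go to s2
s2 | bbbb[_]aa   read _ → write b, move +1, go to s2
s2 | bbbbb[a]a   read a → write a, move -1, go to s2
s2 | bbbb[b]aa   read b → write _, move 0, go to s2
s2 | bbbb[_]aa   read _ → write b, move +1, go to s2
s2 | bbbbb[a]a
After 17 steps: state s2, head at 5, tape bbbbbaa.

state s2, head at 5, tape bbbbbaa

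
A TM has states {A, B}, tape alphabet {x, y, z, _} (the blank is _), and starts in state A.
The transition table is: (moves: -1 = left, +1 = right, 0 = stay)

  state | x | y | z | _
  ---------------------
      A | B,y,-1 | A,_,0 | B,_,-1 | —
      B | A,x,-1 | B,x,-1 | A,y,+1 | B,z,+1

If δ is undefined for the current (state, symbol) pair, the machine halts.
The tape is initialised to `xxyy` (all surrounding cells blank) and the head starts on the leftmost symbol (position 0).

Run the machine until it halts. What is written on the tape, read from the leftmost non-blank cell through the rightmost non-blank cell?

y_xyxyy

A | ___[x]xyy   read x → write y, move -1, go to B
B | __[_]yxyy   read _ → write z, move +1, go to B
B | __z[y]xyy   read y → write x, move -1, go to B
B | __[z]xxyy   read z → write y, move +1, go to A
A | __y[x]xyy   read x → write y, move -1, go to B
B | __[y]yxyy   read y → write x, move -1, go to B
B | _[_]xyxyy   read _ → write z, move +1, go to B
B | _z[x]yxyy   read x → write x, move -1, go to A
A | _[z]xyxyy   read z → write _, move -1, go to B
B | [_]_xyxyy   read _ → write z, move +1, go to B
B | z[_]xyxyy   read _ → write z, move +1, go to B
B | zz[x]yxyy   read x → write x, move -1, go to A
A | z[z]xyxyy   read z → write _, move -1, go to B
B | [z]_xyxyy   read z → write y, move +1, go to A
A | y[_]xyxyy
The non-blank tape span at halt is y_xyxyy.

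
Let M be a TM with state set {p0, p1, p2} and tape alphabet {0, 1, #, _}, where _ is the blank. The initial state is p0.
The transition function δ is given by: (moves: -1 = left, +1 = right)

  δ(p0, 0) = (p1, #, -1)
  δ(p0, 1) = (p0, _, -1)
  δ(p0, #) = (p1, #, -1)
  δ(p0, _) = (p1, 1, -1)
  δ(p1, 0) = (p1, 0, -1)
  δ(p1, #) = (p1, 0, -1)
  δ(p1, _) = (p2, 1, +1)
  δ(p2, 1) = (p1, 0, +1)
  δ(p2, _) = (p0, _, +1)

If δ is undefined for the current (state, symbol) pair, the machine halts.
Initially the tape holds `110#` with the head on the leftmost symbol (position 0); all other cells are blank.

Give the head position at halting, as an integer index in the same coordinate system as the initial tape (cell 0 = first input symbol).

p0 | __[1]10#   read 1 → write _, move -1, go to p0
p0 | _[_]_10#   read _ → write 1, move -1, go to p1
p1 | [_]1_10#   read _ → write 1, move +1, go to p2
p2 | 1[1]_10#   read 1 → write 0, move +1, go to p1
p1 | 10[_]10#   read _ → write 1, move +1, go to p2
p2 | 101[1]0#   read 1 → write 0, move +1, go to p1
p1 | 1010[0]#   read 0 → write 0, move -1, go to p1
p1 | 101[0]0#   read 0 → write 0, move -1, go to p1
p1 | 10[1]00#
At halt the head is at cell 0.

0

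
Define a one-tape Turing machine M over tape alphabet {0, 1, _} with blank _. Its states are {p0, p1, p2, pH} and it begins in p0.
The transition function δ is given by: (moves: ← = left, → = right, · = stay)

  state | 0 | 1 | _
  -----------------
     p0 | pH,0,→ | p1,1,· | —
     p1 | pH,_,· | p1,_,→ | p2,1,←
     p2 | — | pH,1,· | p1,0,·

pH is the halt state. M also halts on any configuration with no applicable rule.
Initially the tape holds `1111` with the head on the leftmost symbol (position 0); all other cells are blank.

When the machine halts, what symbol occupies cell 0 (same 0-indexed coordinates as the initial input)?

_

p0 | [1]111_   read 1 → write 1, move ·, go to p1
p1 | [1]111_   read 1 → write _, move →, go to p1
p1 | _[1]11_   read 1 → write _, move →, go to p1
p1 | __[1]1_   read 1 → write _, move →, go to p1
p1 | ___[1]_   read 1 → write _, move →, go to p1
p1 | ____[_]   read _ → write 1, move ←, go to p2
p2 | ___[_]1   read _ → write 0, move ·, go to p1
p1 | ___[0]1   read 0 → write _, move ·, go to pH
pH | ___[_]1
Cell 0 holds _ when M halts.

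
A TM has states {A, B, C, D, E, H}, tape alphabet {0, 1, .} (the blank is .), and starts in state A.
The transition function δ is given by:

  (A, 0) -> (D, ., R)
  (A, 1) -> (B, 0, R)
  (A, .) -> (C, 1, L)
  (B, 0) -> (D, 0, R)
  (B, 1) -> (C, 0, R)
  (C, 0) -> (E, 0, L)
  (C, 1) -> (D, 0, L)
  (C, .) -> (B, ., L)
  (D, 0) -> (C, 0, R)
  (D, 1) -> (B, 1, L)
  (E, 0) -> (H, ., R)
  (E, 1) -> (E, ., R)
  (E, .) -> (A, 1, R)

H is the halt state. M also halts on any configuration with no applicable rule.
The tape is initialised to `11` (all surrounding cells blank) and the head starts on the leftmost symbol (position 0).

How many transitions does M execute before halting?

A | [1]1.   read 1 → write 0, move R, go to B
B | 0[1].   read 1 → write 0, move R, go to C
C | 00[.]   read . → write ., move L, go to B
B | 0[0].   read 0 → write 0, move R, go to D
D | 00[.]
M halts after 4 transitions.

4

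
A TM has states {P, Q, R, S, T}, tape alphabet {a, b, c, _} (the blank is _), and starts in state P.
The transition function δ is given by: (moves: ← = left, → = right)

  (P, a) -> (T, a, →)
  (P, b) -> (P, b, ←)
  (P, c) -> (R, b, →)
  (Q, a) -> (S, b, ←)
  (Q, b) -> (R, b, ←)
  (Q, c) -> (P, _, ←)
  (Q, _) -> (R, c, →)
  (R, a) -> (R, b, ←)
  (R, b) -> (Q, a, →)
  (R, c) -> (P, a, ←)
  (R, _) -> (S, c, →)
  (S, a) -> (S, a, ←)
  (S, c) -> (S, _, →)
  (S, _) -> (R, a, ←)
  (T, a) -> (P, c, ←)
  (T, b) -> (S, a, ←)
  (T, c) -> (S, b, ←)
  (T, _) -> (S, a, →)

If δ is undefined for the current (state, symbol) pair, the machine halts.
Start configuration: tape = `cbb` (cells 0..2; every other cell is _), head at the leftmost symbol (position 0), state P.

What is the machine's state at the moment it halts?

state=P head=0 tape=_[c]bb   (P,c)→(R,b,→)
state=R head=1 tape=_b[b]b   (R,b)→(Q,a,→)
state=Q head=2 tape=_ba[b]   (Q,b)→(R,b,←)
state=R head=1 tape=_b[a]b   (R,a)→(R,b,←)
state=R head=0 tape=_[b]bb   (R,b)→(Q,a,→)
state=Q head=1 tape=_a[b]b   (Q,b)→(R,b,←)
state=R head=0 tape=_[a]bb   (R,a)→(R,b,←)
state=R head=-1 tape=[_]bbb   (R,_)→(S,c,→)
state=S head=0 tape=c[b]bb
No transition is defined for (S, b); M halts in state S.

S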